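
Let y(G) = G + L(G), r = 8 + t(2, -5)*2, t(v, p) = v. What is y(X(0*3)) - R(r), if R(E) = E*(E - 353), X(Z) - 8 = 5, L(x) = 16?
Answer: 4121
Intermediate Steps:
X(Z) = 13 (X(Z) = 8 + 5 = 13)
r = 12 (r = 8 + 2*2 = 8 + 4 = 12)
y(G) = 16 + G (y(G) = G + 16 = 16 + G)
R(E) = E*(-353 + E)
y(X(0*3)) - R(r) = (16 + 13) - 12*(-353 + 12) = 29 - 12*(-341) = 29 - 1*(-4092) = 29 + 4092 = 4121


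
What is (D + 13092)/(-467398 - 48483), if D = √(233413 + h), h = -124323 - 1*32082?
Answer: -13092/515881 - 4*√4813/515881 ≈ -0.025916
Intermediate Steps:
h = -156405 (h = -124323 - 32082 = -156405)
D = 4*√4813 (D = √(233413 - 156405) = √77008 = 4*√4813 ≈ 277.50)
(D + 13092)/(-467398 - 48483) = (4*√4813 + 13092)/(-467398 - 48483) = (13092 + 4*√4813)/(-515881) = (13092 + 4*√4813)*(-1/515881) = -13092/515881 - 4*√4813/515881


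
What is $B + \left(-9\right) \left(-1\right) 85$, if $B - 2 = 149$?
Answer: $916$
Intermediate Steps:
$B = 151$ ($B = 2 + 149 = 151$)
$B + \left(-9\right) \left(-1\right) 85 = 151 + \left(-9\right) \left(-1\right) 85 = 151 + 9 \cdot 85 = 151 + 765 = 916$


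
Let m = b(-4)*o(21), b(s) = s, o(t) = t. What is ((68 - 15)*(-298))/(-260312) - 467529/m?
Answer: 1267757664/227773 ≈ 5565.9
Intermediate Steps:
m = -84 (m = -4*21 = -84)
((68 - 15)*(-298))/(-260312) - 467529/m = ((68 - 15)*(-298))/(-260312) - 467529/(-84) = (53*(-298))*(-1/260312) - 467529*(-1/84) = -15794*(-1/260312) + 155843/28 = 7897/130156 + 155843/28 = 1267757664/227773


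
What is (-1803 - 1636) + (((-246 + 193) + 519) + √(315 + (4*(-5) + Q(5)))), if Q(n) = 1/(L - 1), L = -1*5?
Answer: -2973 + √10614/6 ≈ -2955.8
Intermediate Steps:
L = -5
Q(n) = -⅙ (Q(n) = 1/(-5 - 1) = 1/(-6) = -⅙)
(-1803 - 1636) + (((-246 + 193) + 519) + √(315 + (4*(-5) + Q(5)))) = (-1803 - 1636) + (((-246 + 193) + 519) + √(315 + (4*(-5) - ⅙))) = -3439 + ((-53 + 519) + √(315 + (-20 - ⅙))) = -3439 + (466 + √(315 - 121/6)) = -3439 + (466 + √(1769/6)) = -3439 + (466 + √10614/6) = -2973 + √10614/6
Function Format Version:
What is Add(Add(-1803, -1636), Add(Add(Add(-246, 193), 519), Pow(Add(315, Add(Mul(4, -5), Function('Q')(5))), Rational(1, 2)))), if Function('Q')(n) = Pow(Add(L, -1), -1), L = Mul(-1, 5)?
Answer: Add(-2973, Mul(Rational(1, 6), Pow(10614, Rational(1, 2)))) ≈ -2955.8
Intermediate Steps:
L = -5
Function('Q')(n) = Rational(-1, 6) (Function('Q')(n) = Pow(Add(-5, -1), -1) = Pow(-6, -1) = Rational(-1, 6))
Add(Add(-1803, -1636), Add(Add(Add(-246, 193), 519), Pow(Add(315, Add(Mul(4, -5), Function('Q')(5))), Rational(1, 2)))) = Add(Add(-1803, -1636), Add(Add(Add(-246, 193), 519), Pow(Add(315, Add(Mul(4, -5), Rational(-1, 6))), Rational(1, 2)))) = Add(-3439, Add(Add(-53, 519), Pow(Add(315, Add(-20, Rational(-1, 6))), Rational(1, 2)))) = Add(-3439, Add(466, Pow(Add(315, Rational(-121, 6)), Rational(1, 2)))) = Add(-3439, Add(466, Pow(Rational(1769, 6), Rational(1, 2)))) = Add(-3439, Add(466, Mul(Rational(1, 6), Pow(10614, Rational(1, 2))))) = Add(-2973, Mul(Rational(1, 6), Pow(10614, Rational(1, 2))))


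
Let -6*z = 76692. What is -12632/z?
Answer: 6316/6391 ≈ 0.98827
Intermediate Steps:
z = -12782 (z = -⅙*76692 = -12782)
-12632/z = -12632/(-12782) = -12632*(-1/12782) = 6316/6391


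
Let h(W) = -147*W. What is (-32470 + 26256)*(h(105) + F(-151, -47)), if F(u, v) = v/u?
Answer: 14482584532/151 ≈ 9.5911e+7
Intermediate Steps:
(-32470 + 26256)*(h(105) + F(-151, -47)) = (-32470 + 26256)*(-147*105 - 47/(-151)) = -6214*(-15435 - 47*(-1/151)) = -6214*(-15435 + 47/151) = -6214*(-2330638/151) = 14482584532/151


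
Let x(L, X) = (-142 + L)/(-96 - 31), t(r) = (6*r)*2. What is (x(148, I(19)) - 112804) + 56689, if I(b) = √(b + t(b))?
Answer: -7126611/127 ≈ -56115.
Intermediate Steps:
t(r) = 12*r
I(b) = √13*√b (I(b) = √(b + 12*b) = √(13*b) = √13*√b)
x(L, X) = 142/127 - L/127 (x(L, X) = (-142 + L)/(-127) = (-142 + L)*(-1/127) = 142/127 - L/127)
(x(148, I(19)) - 112804) + 56689 = ((142/127 - 1/127*148) - 112804) + 56689 = ((142/127 - 148/127) - 112804) + 56689 = (-6/127 - 112804) + 56689 = -14326114/127 + 56689 = -7126611/127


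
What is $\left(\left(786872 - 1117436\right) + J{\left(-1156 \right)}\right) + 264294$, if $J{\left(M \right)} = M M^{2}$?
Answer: $-1544870686$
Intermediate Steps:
$J{\left(M \right)} = M^{3}$
$\left(\left(786872 - 1117436\right) + J{\left(-1156 \right)}\right) + 264294 = \left(\left(786872 - 1117436\right) + \left(-1156\right)^{3}\right) + 264294 = \left(\left(786872 - 1117436\right) - 1544804416\right) + 264294 = \left(-330564 - 1544804416\right) + 264294 = -1545134980 + 264294 = -1544870686$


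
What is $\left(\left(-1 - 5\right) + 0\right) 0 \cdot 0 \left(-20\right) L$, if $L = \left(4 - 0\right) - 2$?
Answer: $0$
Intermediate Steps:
$L = 2$ ($L = \left(4 + 0\right) - 2 = 4 - 2 = 2$)
$\left(\left(-1 - 5\right) + 0\right) 0 \cdot 0 \left(-20\right) L = \left(\left(-1 - 5\right) + 0\right) 0 \cdot 0 \left(-20\right) 2 = \left(-6 + 0\right) 0 \cdot 0 \left(-20\right) 2 = \left(-6\right) 0 \cdot 0 \left(-20\right) 2 = 0 \cdot 0 \left(-20\right) 2 = 0 \left(-20\right) 2 = 0 \cdot 2 = 0$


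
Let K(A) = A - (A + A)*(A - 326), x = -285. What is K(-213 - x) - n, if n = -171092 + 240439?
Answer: -32699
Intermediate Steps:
n = 69347
K(A) = A - 2*A*(-326 + A)
K(-213 - x) - n = (-213 - 1*(-285))*(653 - 2*(-213 - 1*(-285))) - 1*69347 = (-213 + 285)*(653 - 2*(-213 + 285)) - 69347 = 72*(653 - 2*72) - 69347 = 72*(653 - 144) - 69347 = 72*509 - 69347 = 36648 - 69347 = -32699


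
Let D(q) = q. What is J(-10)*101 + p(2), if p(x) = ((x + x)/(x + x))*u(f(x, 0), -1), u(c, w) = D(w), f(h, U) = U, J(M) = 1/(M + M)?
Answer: -121/20 ≈ -6.0500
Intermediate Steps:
J(M) = 1/(2*M)
u(c, w) = w
p(x) = -1 (p(x) = ((x + x)/(x + x))*(-1) = ((2*x)/((2*x)))*(-1) = ((2*x)*(1/(2*x)))*(-1) = 1*(-1) = -1)
J(-10)*101 + p(2) = ((½)/(-10))*101 - 1 = ((½)*(-⅒))*101 - 1 = -1/20*101 - 1 = -101/20 - 1 = -121/20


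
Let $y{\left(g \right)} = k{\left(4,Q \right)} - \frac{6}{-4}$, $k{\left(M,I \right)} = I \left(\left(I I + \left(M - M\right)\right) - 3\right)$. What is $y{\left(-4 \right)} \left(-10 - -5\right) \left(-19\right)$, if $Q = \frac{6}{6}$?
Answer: $- \frac{95}{2} \approx -47.5$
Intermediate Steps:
$Q = 1$ ($Q = 6 \cdot \frac{1}{6} = 1$)
$k{\left(M,I \right)} = I \left(-3 + I^{2}\right)$ ($k{\left(M,I \right)} = I \left(\left(I^{2} + 0\right) - 3\right) = I \left(I^{2} - 3\right) = I \left(-3 + I^{2}\right)$)
$y{\left(g \right)} = - \frac{1}{2}$ ($y{\left(g \right)} = 1 \left(-3 + 1^{2}\right) - \frac{6}{-4} = 1 \left(-3 + 1\right) - 6 \left(- \frac{1}{4}\right) = 1 \left(-2\right) - - \frac{3}{2} = -2 + \frac{3}{2} = - \frac{1}{2}$)
$y{\left(-4 \right)} \left(-10 - -5\right) \left(-19\right) = - \frac{-10 - -5}{2} \left(-19\right) = - \frac{-10 + 5}{2} \left(-19\right) = \left(- \frac{1}{2}\right) \left(-5\right) \left(-19\right) = \frac{5}{2} \left(-19\right) = - \frac{95}{2}$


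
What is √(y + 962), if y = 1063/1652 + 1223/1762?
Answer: √510141206582385/727706 ≈ 31.038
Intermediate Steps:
y = 1946701/1455412 (y = 1063*(1/1652) + 1223*(1/1762) = 1063/1652 + 1223/1762 = 1946701/1455412 ≈ 1.3376)
√(y + 962) = √(1946701/1455412 + 962) = √(1402053045/1455412) = √510141206582385/727706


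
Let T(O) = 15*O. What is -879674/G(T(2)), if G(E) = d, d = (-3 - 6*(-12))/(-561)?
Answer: 164499038/23 ≈ 7.1521e+6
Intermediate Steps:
d = -23/187 (d = (-3 + 72)*(-1/561) = 69*(-1/561) = -23/187 ≈ -0.12299)
G(E) = -23/187
-879674/G(T(2)) = -879674/(-23/187) = -879674*(-187/23) = 164499038/23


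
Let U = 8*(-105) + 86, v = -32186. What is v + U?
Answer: -32940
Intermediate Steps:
U = -754 (U = -840 + 86 = -754)
v + U = -32186 - 754 = -32940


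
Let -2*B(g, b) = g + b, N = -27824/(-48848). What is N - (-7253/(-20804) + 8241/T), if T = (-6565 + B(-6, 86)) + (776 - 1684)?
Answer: 628866971703/477185279956 ≈ 1.3179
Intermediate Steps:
N = 1739/3053 (N = -27824*(-1/48848) = 1739/3053 ≈ 0.56960)
B(g, b) = -b/2 - g/2 (B(g, b) = -(g + b)/2 = -(b + g)/2 = -b/2 - g/2)
T = -7513 (T = (-6565 + (-½*86 - ½*(-6))) + (776 - 1684) = (-6565 + (-43 + 3)) - 908 = (-6565 - 40) - 908 = -6605 - 908 = -7513)
N - (-7253/(-20804) + 8241/T) = 1739/3053 - (-7253/(-20804) + 8241/(-7513)) = 1739/3053 - (-7253*(-1/20804) + 8241*(-1/7513)) = 1739/3053 - (7253/20804 - 8241/7513) = 1739/3053 - 1*(-116953975/156300452) = 1739/3053 + 116953975/156300452 = 628866971703/477185279956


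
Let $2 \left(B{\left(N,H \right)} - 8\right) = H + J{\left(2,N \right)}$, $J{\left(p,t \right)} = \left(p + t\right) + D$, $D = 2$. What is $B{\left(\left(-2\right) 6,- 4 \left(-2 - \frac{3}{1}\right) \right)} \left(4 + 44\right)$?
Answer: $672$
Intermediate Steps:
$J{\left(p,t \right)} = 2 + p + t$ ($J{\left(p,t \right)} = \left(p + t\right) + 2 = 2 + p + t$)
$B{\left(N,H \right)} = 10 + \frac{H}{2} + \frac{N}{2}$ ($B{\left(N,H \right)} = 8 + \frac{H + \left(2 + 2 + N\right)}{2} = 8 + \frac{H + \left(4 + N\right)}{2} = 8 + \frac{4 + H + N}{2} = 8 + \left(2 + \frac{H}{2} + \frac{N}{2}\right) = 10 + \frac{H}{2} + \frac{N}{2}$)
$B{\left(\left(-2\right) 6,- 4 \left(-2 - \frac{3}{1}\right) \right)} \left(4 + 44\right) = \left(10 + \frac{\left(-4\right) \left(-2 - \frac{3}{1}\right)}{2} + \frac{\left(-2\right) 6}{2}\right) \left(4 + 44\right) = \left(10 + \frac{\left(-4\right) \left(-2 - 3\right)}{2} + \frac{1}{2} \left(-12\right)\right) 48 = \left(10 + \frac{\left(-4\right) \left(-2 - 3\right)}{2} - 6\right) 48 = \left(10 + \frac{\left(-4\right) \left(-5\right)}{2} - 6\right) 48 = \left(10 + \frac{1}{2} \cdot 20 - 6\right) 48 = \left(10 + 10 - 6\right) 48 = 14 \cdot 48 = 672$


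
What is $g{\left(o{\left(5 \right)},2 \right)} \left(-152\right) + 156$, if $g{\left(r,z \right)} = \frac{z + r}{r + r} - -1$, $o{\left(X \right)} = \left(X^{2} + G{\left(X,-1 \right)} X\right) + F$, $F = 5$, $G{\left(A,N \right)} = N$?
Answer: $- \frac{1952}{25} \approx -78.08$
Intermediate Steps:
$o{\left(X \right)} = 5 + X^{2} - X$ ($o{\left(X \right)} = \left(X^{2} - X\right) + 5 = 5 + X^{2} - X$)
$g{\left(r,z \right)} = 1 + \frac{r + z}{2 r}$ ($g{\left(r,z \right)} = \frac{r + z}{2 r} + 1 = 1 + \frac{r + z}{2 r}$)
$g{\left(o{\left(5 \right)},2 \right)} \left(-152\right) + 156 = \frac{2 + 3 \left(5 + 5^{2} - 5\right)}{2 \left(5 + 5^{2} - 5\right)} \left(-152\right) + 156 = \frac{2 + 3 \left(5 + 25 - 5\right)}{2 \left(5 + 25 - 5\right)} \left(-152\right) + 156 = \frac{2 + 3 \cdot 25}{2 \cdot 25} \left(-152\right) + 156 = \frac{1}{2} \cdot \frac{1}{25} \left(2 + 75\right) \left(-152\right) + 156 = \frac{1}{2} \cdot \frac{1}{25} \cdot 77 \left(-152\right) + 156 = \frac{77}{50} \left(-152\right) + 156 = - \frac{5852}{25} + 156 = - \frac{1952}{25}$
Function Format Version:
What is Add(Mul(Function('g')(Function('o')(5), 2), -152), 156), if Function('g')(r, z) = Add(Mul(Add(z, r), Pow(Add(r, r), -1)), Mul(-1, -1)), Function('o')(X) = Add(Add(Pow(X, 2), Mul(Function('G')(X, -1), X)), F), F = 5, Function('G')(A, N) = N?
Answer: Rational(-1952, 25) ≈ -78.080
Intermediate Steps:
Function('o')(X) = Add(5, Pow(X, 2), Mul(-1, X)) (Function('o')(X) = Add(Add(Pow(X, 2), Mul(-1, X)), 5) = Add(5, Pow(X, 2), Mul(-1, X)))
Function('g')(r, z) = Add(1, Mul(Rational(1, 2), Pow(r, -1), Add(r, z))) (Function('g')(r, z) = Add(Mul(Add(r, z), Pow(Mul(2, r), -1)), 1) = Add(Mul(Add(r, z), Mul(Rational(1, 2), Pow(r, -1))), 1) = Add(Mul(Rational(1, 2), Pow(r, -1), Add(r, z)), 1) = Add(1, Mul(Rational(1, 2), Pow(r, -1), Add(r, z))))
Add(Mul(Function('g')(Function('o')(5), 2), -152), 156) = Add(Mul(Mul(Rational(1, 2), Pow(Add(5, Pow(5, 2), Mul(-1, 5)), -1), Add(2, Mul(3, Add(5, Pow(5, 2), Mul(-1, 5))))), -152), 156) = Add(Mul(Mul(Rational(1, 2), Pow(Add(5, 25, -5), -1), Add(2, Mul(3, Add(5, 25, -5)))), -152), 156) = Add(Mul(Mul(Rational(1, 2), Pow(25, -1), Add(2, Mul(3, 25))), -152), 156) = Add(Mul(Mul(Rational(1, 2), Rational(1, 25), Add(2, 75)), -152), 156) = Add(Mul(Mul(Rational(1, 2), Rational(1, 25), 77), -152), 156) = Add(Mul(Rational(77, 50), -152), 156) = Add(Rational(-5852, 25), 156) = Rational(-1952, 25)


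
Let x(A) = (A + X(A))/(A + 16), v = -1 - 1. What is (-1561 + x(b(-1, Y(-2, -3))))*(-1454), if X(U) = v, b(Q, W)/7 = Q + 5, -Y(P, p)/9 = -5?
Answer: 24957183/11 ≈ 2.2688e+6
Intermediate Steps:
Y(P, p) = 45 (Y(P, p) = -9*(-5) = 45)
v = -2
b(Q, W) = 35 + 7*Q (b(Q, W) = 7*(Q + 5) = 7*(5 + Q) = 35 + 7*Q)
X(U) = -2
x(A) = (-2 + A)/(16 + A) (x(A) = (A - 2)/(A + 16) = (-2 + A)/(16 + A))
(-1561 + x(b(-1, Y(-2, -3))))*(-1454) = (-1561 + (-2 + (35 + 7*(-1)))/(16 + (35 + 7*(-1))))*(-1454) = (-1561 + (-2 + (35 - 7))/(16 + (35 - 7)))*(-1454) = (-1561 + (-2 + 28)/(16 + 28))*(-1454) = (-1561 + 26/44)*(-1454) = (-1561 + (1/44)*26)*(-1454) = (-1561 + 13/22)*(-1454) = -34329/22*(-1454) = 24957183/11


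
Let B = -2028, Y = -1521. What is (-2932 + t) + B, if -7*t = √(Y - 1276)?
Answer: -4960 - I*√2797/7 ≈ -4960.0 - 7.5552*I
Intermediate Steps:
t = -I*√2797/7 (t = -√(-1521 - 1276)/7 = -I*√2797/7 ≈ -7.5552*I)
(-2932 + t) + B = (-2932 - I*√2797/7) - 2028 = -4960 - I*√2797/7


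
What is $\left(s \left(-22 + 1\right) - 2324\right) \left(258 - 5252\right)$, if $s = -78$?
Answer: $3425884$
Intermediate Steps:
$\left(s \left(-22 + 1\right) - 2324\right) \left(258 - 5252\right) = \left(- 78 \left(-22 + 1\right) - 2324\right) \left(258 - 5252\right) = \left(\left(-78\right) \left(-21\right) - 2324\right) \left(-4994\right) = \left(1638 - 2324\right) \left(-4994\right) = \left(-686\right) \left(-4994\right) = 3425884$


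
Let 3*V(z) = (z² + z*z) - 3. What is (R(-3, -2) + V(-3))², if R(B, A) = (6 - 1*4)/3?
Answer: 289/9 ≈ 32.111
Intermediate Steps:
V(z) = -1 + 2*z²/3 (V(z) = ((z² + z*z) - 3)/3 = ((z² + z²) - 3)/3 = (2*z² - 3)/3 = (-3 + 2*z²)/3 = -1 + 2*z²/3)
R(B, A) = ⅔ (R(B, A) = (6 - 4)*(⅓) = 2*(⅓) = ⅔)
(R(-3, -2) + V(-3))² = (⅔ + (-1 + (⅔)*(-3)²))² = (⅔ + (-1 + (⅔)*9))² = (⅔ + (-1 + 6))² = (⅔ + 5)² = (17/3)² = 289/9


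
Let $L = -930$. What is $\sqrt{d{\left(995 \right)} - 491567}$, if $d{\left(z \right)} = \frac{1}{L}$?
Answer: $\frac{i \sqrt{425156299230}}{930} \approx 701.12 i$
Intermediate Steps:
$d{\left(z \right)} = - \frac{1}{930}$ ($d{\left(z \right)} = \frac{1}{-930} = - \frac{1}{930}$)
$\sqrt{d{\left(995 \right)} - 491567} = \sqrt{- \frac{1}{930} - 491567} = \sqrt{- \frac{457157311}{930}} = \frac{i \sqrt{425156299230}}{930}$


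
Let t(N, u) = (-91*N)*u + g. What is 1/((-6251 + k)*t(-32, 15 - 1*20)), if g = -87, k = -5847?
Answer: 1/177199406 ≈ 5.6434e-9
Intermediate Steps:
t(N, u) = -87 - 91*N*u (t(N, u) = (-91*N)*u - 87 = -91*N*u - 87 = -87 - 91*N*u)
1/((-6251 + k)*t(-32, 15 - 1*20)) = 1/((-6251 - 5847)*(-87 - 91*(-32)*(15 - 1*20))) = 1/((-12098)*(-87 - 91*(-32)*(15 - 20))) = -1/(12098*(-87 - 91*(-32)*(-5))) = -1/(12098*(-87 - 14560)) = -1/12098/(-14647) = -1/12098*(-1/14647) = 1/177199406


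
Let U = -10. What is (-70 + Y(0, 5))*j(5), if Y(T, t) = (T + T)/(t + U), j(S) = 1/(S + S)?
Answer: -7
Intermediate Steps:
j(S) = 1/(2*S)
Y(T, t) = 2*T/(-10 + t) (Y(T, t) = (T + T)/(t - 10) = (2*T)/(-10 + t) = 2*T/(-10 + t))
(-70 + Y(0, 5))*j(5) = (-70 + 2*0/(-10 + 5))*((½)/5) = (-70 + 2*0/(-5))*((½)*(⅕)) = (-70 + 2*0*(-⅕))*(⅒) = (-70 + 0)*(⅒) = -70*⅒ = -7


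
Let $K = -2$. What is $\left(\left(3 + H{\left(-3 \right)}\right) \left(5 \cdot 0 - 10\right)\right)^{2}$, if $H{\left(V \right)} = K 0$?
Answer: $900$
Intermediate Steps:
$H{\left(V \right)} = 0$ ($H{\left(V \right)} = \left(-2\right) 0 = 0$)
$\left(\left(3 + H{\left(-3 \right)}\right) \left(5 \cdot 0 - 10\right)\right)^{2} = \left(\left(3 + 0\right) \left(5 \cdot 0 - 10\right)\right)^{2} = \left(3 \left(0 - 10\right)\right)^{2} = \left(3 \left(-10\right)\right)^{2} = \left(-30\right)^{2} = 900$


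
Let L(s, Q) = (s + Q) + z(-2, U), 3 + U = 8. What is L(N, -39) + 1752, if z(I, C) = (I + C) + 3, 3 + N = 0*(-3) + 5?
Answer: 1721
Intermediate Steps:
U = 5 (U = -3 + 8 = 5)
N = 2 (N = -3 + (0*(-3) + 5) = -3 + (0 + 5) = -3 + 5 = 2)
z(I, C) = 3 + C + I (z(I, C) = (C + I) + 3 = 3 + C + I)
L(s, Q) = 6 + Q + s (L(s, Q) = (s + Q) + (3 + 5 - 2) = (Q + s) + 6 = 6 + Q + s)
L(N, -39) + 1752 = (6 - 39 + 2) + 1752 = -31 + 1752 = 1721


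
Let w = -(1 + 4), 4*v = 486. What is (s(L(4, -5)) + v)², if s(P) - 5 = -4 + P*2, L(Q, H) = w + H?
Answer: 42025/4 ≈ 10506.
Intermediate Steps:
v = 243/2 (v = (¼)*486 = 243/2 ≈ 121.50)
w = -5 (w = -1*5 = -5)
L(Q, H) = -5 + H
s(P) = 1 + 2*P (s(P) = 5 + (-4 + P*2) = 5 + (-4 + 2*P) = 1 + 2*P)
(s(L(4, -5)) + v)² = ((1 + 2*(-5 - 5)) + 243/2)² = ((1 + 2*(-10)) + 243/2)² = ((1 - 20) + 243/2)² = (-19 + 243/2)² = (205/2)² = 42025/4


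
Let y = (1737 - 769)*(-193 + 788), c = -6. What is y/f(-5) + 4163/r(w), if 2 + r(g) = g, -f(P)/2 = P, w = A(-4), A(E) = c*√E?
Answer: 4257941/74 + 12489*I/37 ≈ 57540.0 + 337.54*I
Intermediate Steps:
A(E) = -6*√E
w = -12*I ≈ -12.0*I
f(P) = -2*P
y = 575960 (y = 968*595 = 575960)
r(g) = -2 + g
y/f(-5) + 4163/r(w) = 575960/((-2*(-5))) + 4163/(-2 - 12*I) = 575960/10 + 4163*((-2 + 12*I)/148) = 575960*(⅒) + 4163*(-2 + 12*I)/148 = 57596 + 4163*(-2 + 12*I)/148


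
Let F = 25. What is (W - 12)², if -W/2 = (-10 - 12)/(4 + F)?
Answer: 92416/841 ≈ 109.89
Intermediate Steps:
W = 44/29 (W = -2*(-10 - 12)/(4 + 25) = -(-44)/29 = -2*(-22/29) = 44/29 ≈ 1.5172)
(W - 12)² = (44/29 - 12)² = (-304/29)² = 92416/841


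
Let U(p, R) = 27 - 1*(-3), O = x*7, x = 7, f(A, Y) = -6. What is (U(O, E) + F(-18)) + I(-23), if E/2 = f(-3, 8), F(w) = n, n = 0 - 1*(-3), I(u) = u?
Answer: 10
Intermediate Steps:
n = 3 (n = 0 + 3 = 3)
F(w) = 3
E = -12 (E = 2*(-6) = -12)
O = 49 (O = 7*7 = 49)
U(p, R) = 30 (U(p, R) = 27 + 3 = 30)
(U(O, E) + F(-18)) + I(-23) = (30 + 3) - 23 = 33 - 23 = 10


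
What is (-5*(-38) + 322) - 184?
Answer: 328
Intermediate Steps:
(-5*(-38) + 322) - 184 = (190 + 322) - 184 = 512 - 184 = 328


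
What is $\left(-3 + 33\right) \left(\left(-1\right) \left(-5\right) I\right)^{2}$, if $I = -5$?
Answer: $18750$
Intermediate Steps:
$\left(-3 + 33\right) \left(\left(-1\right) \left(-5\right) I\right)^{2} = \left(-3 + 33\right) \left(\left(-1\right) \left(-5\right) \left(-5\right)\right)^{2} = 30 \left(5 \left(-5\right)\right)^{2} = 30 \left(-25\right)^{2} = 30 \cdot 625 = 18750$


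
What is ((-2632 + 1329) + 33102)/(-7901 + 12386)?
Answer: 31799/4485 ≈ 7.0901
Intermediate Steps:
((-2632 + 1329) + 33102)/(-7901 + 12386) = (-1303 + 33102)/4485 = 31799*(1/4485) = 31799/4485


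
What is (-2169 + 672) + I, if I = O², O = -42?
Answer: 267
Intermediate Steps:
I = 1764 (I = (-42)² = 1764)
(-2169 + 672) + I = (-2169 + 672) + 1764 = -1497 + 1764 = 267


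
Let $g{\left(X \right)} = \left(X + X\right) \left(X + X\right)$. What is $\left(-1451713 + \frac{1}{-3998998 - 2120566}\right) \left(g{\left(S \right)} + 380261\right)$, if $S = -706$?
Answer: $- \frac{21090305774830807665}{6119564} \approx -3.4464 \cdot 10^{12}$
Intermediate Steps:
$g{\left(X \right)} = 4 X^{2}$ ($g{\left(X \right)} = 2 X 2 X = 4 X^{2}$)
$\left(-1451713 + \frac{1}{-3998998 - 2120566}\right) \left(g{\left(S \right)} + 380261\right) = \left(-1451713 + \frac{1}{-3998998 - 2120566}\right) \left(4 \left(-706\right)^{2} + 380261\right) = \left(-1451713 + \frac{1}{-6119564}\right) \left(4 \cdot 498436 + 380261\right) = \left(-1451713 - \frac{1}{6119564}\right) \left(1993744 + 380261\right) = \left(- \frac{8883850613133}{6119564}\right) 2374005 = - \frac{21090305774830807665}{6119564}$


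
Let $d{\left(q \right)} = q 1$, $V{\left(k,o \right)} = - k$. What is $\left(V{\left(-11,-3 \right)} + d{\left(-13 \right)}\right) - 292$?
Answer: $-294$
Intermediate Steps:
$d{\left(q \right)} = q$
$\left(V{\left(-11,-3 \right)} + d{\left(-13 \right)}\right) - 292 = \left(\left(-1\right) \left(-11\right) - 13\right) - 292 = \left(11 - 13\right) - 292 = -2 - 292 = -294$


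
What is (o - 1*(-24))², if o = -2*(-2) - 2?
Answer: 676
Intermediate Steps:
o = 2 (o = 4 - 2 = 2)
(o - 1*(-24))² = (2 - 1*(-24))² = (2 + 24)² = 26² = 676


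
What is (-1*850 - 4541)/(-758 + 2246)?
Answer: -1797/496 ≈ -3.6230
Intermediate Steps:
(-1*850 - 4541)/(-758 + 2246) = (-850 - 4541)/1488 = -5391*1/1488 = -1797/496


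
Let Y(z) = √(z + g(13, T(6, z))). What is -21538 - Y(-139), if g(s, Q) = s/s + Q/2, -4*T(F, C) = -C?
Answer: -21538 - I*√2486/4 ≈ -21538.0 - 12.465*I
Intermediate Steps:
T(F, C) = C/4 (T(F, C) = -(-1)*C/4 = C/4)
g(s, Q) = 1 + Q/2 (g(s, Q) = 1 + Q*(½) = 1 + Q/2)
Y(z) = √(1 + 9*z/8) (Y(z) = √(z + (1 + (z/4)/2)) = √(z + (1 + z/8)) = √(1 + 9*z/8))
-21538 - Y(-139) = -21538 - √(16 + 18*(-139))/4 = -21538 - √(16 - 2502)/4 = -21538 - √(-2486)/4 = -21538 - I*√2486/4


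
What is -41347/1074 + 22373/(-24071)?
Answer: -1019292239/25852254 ≈ -39.428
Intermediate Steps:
-41347/1074 + 22373/(-24071) = -41347*1/1074 + 22373*(-1/24071) = -41347/1074 - 22373/24071 = -1019292239/25852254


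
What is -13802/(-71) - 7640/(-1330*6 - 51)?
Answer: 111386302/570201 ≈ 195.35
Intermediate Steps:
-13802/(-71) - 7640/(-1330*6 - 51) = -13802*(-1/71) - 7640/(-95*84 - 51) = 13802/71 - 7640/(-7980 - 51) = 13802/71 - 7640/(-8031) = 13802/71 - 7640*(-1/8031) = 13802/71 + 7640/8031 = 111386302/570201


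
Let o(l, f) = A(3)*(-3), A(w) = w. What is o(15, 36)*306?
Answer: -2754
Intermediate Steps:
o(l, f) = -9 (o(l, f) = 3*(-3) = -9)
o(15, 36)*306 = -9*306 = -2754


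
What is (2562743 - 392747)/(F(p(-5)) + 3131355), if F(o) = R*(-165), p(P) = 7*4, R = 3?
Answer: 180833/260905 ≈ 0.69310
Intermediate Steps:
p(P) = 28
F(o) = -495 (F(o) = 3*(-165) = -495)
(2562743 - 392747)/(F(p(-5)) + 3131355) = (2562743 - 392747)/(-495 + 3131355) = 2169996/3130860 = 2169996*(1/3130860) = 180833/260905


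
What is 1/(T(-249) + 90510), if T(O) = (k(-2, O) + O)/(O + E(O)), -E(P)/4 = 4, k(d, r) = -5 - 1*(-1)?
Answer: 265/23985403 ≈ 1.1048e-5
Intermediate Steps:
k(d, r) = -4 (k(d, r) = -5 + 1 = -4)
E(P) = -16 (E(P) = -4*4 = -16)
T(O) = (-4 + O)/(-16 + O) (T(O) = (-4 + O)/(O - 16) = (-4 + O)/(-16 + O))
1/(T(-249) + 90510) = 1/((-4 - 249)/(-16 - 249) + 90510) = 1/(-253/(-265) + 90510) = 1/(-1/265*(-253) + 90510) = 1/(253/265 + 90510) = 1/(23985403/265) = 265/23985403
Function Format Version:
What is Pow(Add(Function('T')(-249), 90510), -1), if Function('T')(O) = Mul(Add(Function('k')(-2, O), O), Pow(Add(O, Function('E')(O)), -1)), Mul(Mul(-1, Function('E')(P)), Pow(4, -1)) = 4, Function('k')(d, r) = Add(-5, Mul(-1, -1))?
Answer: Rational(265, 23985403) ≈ 1.1048e-5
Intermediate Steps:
Function('k')(d, r) = -4 (Function('k')(d, r) = Add(-5, 1) = -4)
Function('E')(P) = -16 (Function('E')(P) = Mul(-4, 4) = -16)
Function('T')(O) = Mul(Pow(Add(-16, O), -1), Add(-4, O)) (Function('T')(O) = Mul(Add(-4, O), Pow(Add(O, -16), -1)) = Mul(Add(-4, O), Pow(Add(-16, O), -1)) = Mul(Pow(Add(-16, O), -1), Add(-4, O)))
Pow(Add(Function('T')(-249), 90510), -1) = Pow(Add(Mul(Pow(Add(-16, -249), -1), Add(-4, -249)), 90510), -1) = Pow(Add(Mul(Pow(-265, -1), -253), 90510), -1) = Pow(Add(Mul(Rational(-1, 265), -253), 90510), -1) = Pow(Add(Rational(253, 265), 90510), -1) = Pow(Rational(23985403, 265), -1) = Rational(265, 23985403)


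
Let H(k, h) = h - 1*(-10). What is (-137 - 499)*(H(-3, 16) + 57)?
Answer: -52788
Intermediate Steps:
H(k, h) = 10 + h (H(k, h) = h + 10 = 10 + h)
(-137 - 499)*(H(-3, 16) + 57) = (-137 - 499)*((10 + 16) + 57) = -636*(26 + 57) = -636*83 = -52788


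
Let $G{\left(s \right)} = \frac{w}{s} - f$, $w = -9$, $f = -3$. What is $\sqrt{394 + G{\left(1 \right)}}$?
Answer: $2 \sqrt{97} \approx 19.698$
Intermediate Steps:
$G{\left(s \right)} = 3 - \frac{9}{s}$ ($G{\left(s \right)} = - \frac{9}{s} - -3 = - \frac{9}{s} + 3 = 3 - \frac{9}{s}$)
$\sqrt{394 + G{\left(1 \right)}} = \sqrt{394 + \left(3 - \frac{9}{1}\right)} = \sqrt{394 + \left(3 - 9\right)} = \sqrt{394 - 6} = \sqrt{388} = 2 \sqrt{97}$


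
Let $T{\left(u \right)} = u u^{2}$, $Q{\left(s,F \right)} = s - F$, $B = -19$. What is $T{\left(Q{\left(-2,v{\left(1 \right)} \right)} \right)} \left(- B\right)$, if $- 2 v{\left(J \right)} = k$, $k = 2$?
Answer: $-19$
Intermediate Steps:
$v{\left(J \right)} = -1$ ($v{\left(J \right)} = \left(- \frac{1}{2}\right) 2 = -1$)
$T{\left(u \right)} = u^{3}$
$T{\left(Q{\left(-2,v{\left(1 \right)} \right)} \right)} \left(- B\right) = \left(-2 - -1\right)^{3} \left(\left(-1\right) \left(-19\right)\right) = \left(-2 + 1\right)^{3} \cdot 19 = \left(-1\right)^{3} \cdot 19 = \left(-1\right) 19 = -19$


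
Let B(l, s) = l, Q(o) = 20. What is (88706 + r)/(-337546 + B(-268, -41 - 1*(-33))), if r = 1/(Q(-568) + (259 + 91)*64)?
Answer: -1988788521/7573789880 ≈ -0.26259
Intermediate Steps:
r = 1/22420 (r = 1/(20 + (259 + 91)*64) = 1/(20 + 350*64) = 1/(20 + 22400) = 1/22420 ≈ 4.4603e-5)
(88706 + r)/(-337546 + B(-268, -41 - 1*(-33))) = (88706 + 1/22420)/(-337546 - 268) = (1988788521/22420)/(-337814) = (1988788521/22420)*(-1/337814) = -1988788521/7573789880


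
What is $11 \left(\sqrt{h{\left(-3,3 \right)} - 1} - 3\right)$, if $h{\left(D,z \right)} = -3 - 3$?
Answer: $-33 + 11 i \sqrt{7} \approx -33.0 + 29.103 i$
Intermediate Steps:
$h{\left(D,z \right)} = -6$ ($h{\left(D,z \right)} = -3 - 3 = -6$)
$11 \left(\sqrt{h{\left(-3,3 \right)} - 1} - 3\right) = 11 \left(\sqrt{-6 - 1} - 3\right) = 11 \left(\sqrt{-7} - 3\right) = 11 \left(i \sqrt{7} - 3\right) = 11 \left(-3 + i \sqrt{7}\right) = -33 + 11 i \sqrt{7}$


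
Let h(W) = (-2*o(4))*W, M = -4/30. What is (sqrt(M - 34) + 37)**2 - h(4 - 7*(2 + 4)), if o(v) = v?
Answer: 15463/15 + 1184*I*sqrt(30)/15 ≈ 1030.9 + 432.34*I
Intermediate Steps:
M = -2/15 (M = -4*1/30 = -2/15 ≈ -0.13333)
h(W) = -8*W (h(W) = (-2*4)*W = -8*W)
(sqrt(M - 34) + 37)**2 - h(4 - 7*(2 + 4)) = (sqrt(-2/15 - 34) + 37)**2 - (-8)*(4 - 7*(2 + 4)) = (sqrt(-512/15) + 37)**2 - (-8)*(4 - 7*6) = (16*I*sqrt(30)/15 + 37)**2 - (-8)*(4 - 42) = (37 + 16*I*sqrt(30)/15)**2 - (-8)*(-38) = (37 + 16*I*sqrt(30)/15)**2 - 1*304 = (37 + 16*I*sqrt(30)/15)**2 - 304 = -304 + (37 + 16*I*sqrt(30)/15)**2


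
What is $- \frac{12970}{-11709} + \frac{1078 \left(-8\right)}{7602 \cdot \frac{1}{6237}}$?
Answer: $- \frac{14992947206}{2119329} \approx -7074.4$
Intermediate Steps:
$- \frac{12970}{-11709} + \frac{1078 \left(-8\right)}{7602 \cdot \frac{1}{6237}} = \left(-12970\right) \left(- \frac{1}{11709}\right) - \frac{8624}{7602 \cdot \frac{1}{6237}} = \frac{12970}{11709} - \frac{8624}{\frac{362}{297}} = \frac{12970}{11709} - \frac{1280664}{181} = - \frac{14992947206}{2119329}$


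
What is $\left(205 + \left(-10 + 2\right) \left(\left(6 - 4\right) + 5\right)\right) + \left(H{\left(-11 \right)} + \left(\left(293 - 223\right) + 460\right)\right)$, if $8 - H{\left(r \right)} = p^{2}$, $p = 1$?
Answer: $686$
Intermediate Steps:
$H{\left(r \right)} = 7$ ($H{\left(r \right)} = 8 - 1^{2} = 8 - 1 = 7$)
$\left(205 + \left(-10 + 2\right) \left(\left(6 - 4\right) + 5\right)\right) + \left(H{\left(-11 \right)} + \left(\left(293 - 223\right) + 460\right)\right) = \left(205 + \left(-10 + 2\right) \left(\left(6 - 4\right) + 5\right)\right) + \left(7 + \left(\left(293 - 223\right) + 460\right)\right) = \left(205 - 8 \left(2 + 5\right)\right) + \left(7 + \left(\left(293 - 223\right) + 460\right)\right) = \left(205 - 56\right) + \left(7 + \left(70 + 460\right)\right) = \left(205 - 56\right) + \left(7 + 530\right) = 149 + 537 = 686$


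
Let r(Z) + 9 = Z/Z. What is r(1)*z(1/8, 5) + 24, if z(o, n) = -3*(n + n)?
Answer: 264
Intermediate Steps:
r(Z) = -8 (r(Z) = -9 + Z/Z = -9 + 1 = -8)
z(o, n) = -6*n
r(1)*z(1/8, 5) + 24 = -(-48)*5 + 24 = -8*(-30) + 24 = 240 + 24 = 264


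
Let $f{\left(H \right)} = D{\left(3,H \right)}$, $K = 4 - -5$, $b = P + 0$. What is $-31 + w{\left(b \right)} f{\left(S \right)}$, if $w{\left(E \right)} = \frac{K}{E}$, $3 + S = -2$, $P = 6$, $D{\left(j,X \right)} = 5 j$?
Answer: $- \frac{17}{2} \approx -8.5$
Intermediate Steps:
$b = 6$ ($b = 6 + 0 = 6$)
$K = 9$ ($K = 4 + 5 = 9$)
$S = -5$ ($S = -3 - 2 = -5$)
$f{\left(H \right)} = 15$ ($f{\left(H \right)} = 5 \cdot 3 = 15$)
$w{\left(E \right)} = \frac{9}{E}$
$-31 + w{\left(b \right)} f{\left(S \right)} = -31 + \frac{9}{6} \cdot 15 = -31 + 9 \cdot \frac{1}{6} \cdot 15 = -31 + \frac{3}{2} \cdot 15 = -31 + \frac{45}{2} = - \frac{17}{2}$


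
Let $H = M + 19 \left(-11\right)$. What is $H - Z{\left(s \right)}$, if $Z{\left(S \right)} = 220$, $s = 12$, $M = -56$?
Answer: $-485$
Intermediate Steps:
$H = -265$ ($H = -56 + 19 \left(-11\right) = -56 - 209 = -265$)
$H - Z{\left(s \right)} = -265 - 220 = -485$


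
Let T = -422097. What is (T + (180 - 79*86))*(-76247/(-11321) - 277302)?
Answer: 1345835163103145/11321 ≈ 1.1888e+11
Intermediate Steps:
(T + (180 - 79*86))*(-76247/(-11321) - 277302) = (-422097 + (180 - 79*86))*(-76247/(-11321) - 277302) = (-422097 + (180 - 6794))*(-76247*(-1/11321) - 277302) = (-422097 - 6614)*(76247/11321 - 277302) = -428711*(-3139259695/11321) = 1345835163103145/11321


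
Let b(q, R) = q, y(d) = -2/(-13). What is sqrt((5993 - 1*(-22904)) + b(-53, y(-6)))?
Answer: 2*sqrt(7211) ≈ 169.84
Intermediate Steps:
y(d) = 2/13 (y(d) = -2*(-1/13) = 2/13)
sqrt((5993 - 1*(-22904)) + b(-53, y(-6))) = sqrt((5993 - 1*(-22904)) - 53) = sqrt((5993 + 22904) - 53) = sqrt(28897 - 53) = sqrt(28844) = 2*sqrt(7211)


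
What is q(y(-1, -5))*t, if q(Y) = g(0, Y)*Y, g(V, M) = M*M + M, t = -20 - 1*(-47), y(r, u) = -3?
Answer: -486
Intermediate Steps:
t = 27 (t = -20 + 47 = 27)
g(V, M) = M + M² (g(V, M) = M² + M = M + M²)
q(Y) = Y²*(1 + Y) (q(Y) = (Y*(1 + Y))*Y = Y²*(1 + Y))
q(y(-1, -5))*t = ((-3)²*(1 - 3))*27 = (9*(-2))*27 = -18*27 = -486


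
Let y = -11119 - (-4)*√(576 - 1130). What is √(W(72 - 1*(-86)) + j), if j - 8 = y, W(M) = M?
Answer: √(-10953 + 4*I*√554) ≈ 0.4498 + 104.66*I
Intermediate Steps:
y = -11119 + 4*I*√554 (y = -11119 - (-4)*√(-554) = -11119 - (-4)*I*√554 = -11119 + 4*I*√554 ≈ -11119.0 + 94.149*I)
j = -11111 + 4*I*√554 (j = 8 + (-11119 + 4*I*√554) = -11111 + 4*I*√554 ≈ -11111.0 + 94.149*I)
√(W(72 - 1*(-86)) + j) = √((72 - 1*(-86)) + (-11111 + 4*I*√554)) = √((72 + 86) + (-11111 + 4*I*√554)) = √(158 + (-11111 + 4*I*√554)) = √(-10953 + 4*I*√554)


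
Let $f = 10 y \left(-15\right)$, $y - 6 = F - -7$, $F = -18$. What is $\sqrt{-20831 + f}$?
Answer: $i \sqrt{20081} \approx 141.71 i$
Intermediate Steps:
$y = -5$ ($y = 6 - 11 = -5$)
$f = 750$ ($f = 10 \left(-5\right) \left(-15\right) = \left(-50\right) \left(-15\right) = 750$)
$\sqrt{-20831 + f} = \sqrt{-20831 + 750} = \sqrt{-20081} = i \sqrt{20081}$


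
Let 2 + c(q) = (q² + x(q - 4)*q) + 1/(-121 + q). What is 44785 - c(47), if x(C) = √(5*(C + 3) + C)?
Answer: 3150773/74 - 47*√273 ≈ 41801.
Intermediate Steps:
x(C) = √(15 + 6*C) (x(C) = √(5*(3 + C) + C) = √((15 + 5*C) + C) = √(15 + 6*C))
c(q) = -2 + q² + 1/(-121 + q) + q*√(-9 + 6*q) (c(q) = -2 + ((q² + √(15 + 6*(q - 4))*q) + 1/(-121 + q)) = -2 + ((q² + √(15 + 6*(-4 + q))*q) + 1/(-121 + q)) = -2 + ((q² + √(15 + (-24 + 6*q))*q) + 1/(-121 + q)) = -2 + ((q² + √(-9 + 6*q)*q) + 1/(-121 + q)) = -2 + ((q² + q*√(-9 + 6*q)) + 1/(-121 + q)) = -2 + (q² + 1/(-121 + q) + q*√(-9 + 6*q)) = -2 + q² + 1/(-121 + q) + q*√(-9 + 6*q))
44785 - c(47) = 44785 - (243 + 47³ - 121*47² - 2*47 + 47²*√(-9 + 6*47) - 121*47*√(-9 + 6*47))/(-121 + 47) = 44785 - (243 + 103823 - 121*2209 - 94 + 2209*√(-9 + 282) - 121*47*√(-9 + 282))/(-74) = 44785 - (-1)*(243 + 103823 - 267289 - 94 + 2209*√273 - 121*47*√273)/74 = 44785 - (-1)*(243 + 103823 - 267289 - 94 + 2209*√273 - 5687*√273)/74 = 44785 - (-1)*(-163317 - 3478*√273)/74 = 44785 - (163317/74 + 47*√273) = 44785 + (-163317/74 - 47*√273) = 3150773/74 - 47*√273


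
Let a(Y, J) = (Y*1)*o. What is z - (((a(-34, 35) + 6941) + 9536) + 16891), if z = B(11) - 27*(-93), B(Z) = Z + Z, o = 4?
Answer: -30699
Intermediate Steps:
a(Y, J) = 4*Y (a(Y, J) = (Y*1)*4 = Y*4 = 4*Y)
B(Z) = 2*Z
z = 2533 (z = 2*11 - 27*(-93) = 22 + 2511 = 2533)
z - (((a(-34, 35) + 6941) + 9536) + 16891) = 2533 - (((4*(-34) + 6941) + 9536) + 16891) = 2533 - (((-136 + 6941) + 9536) + 16891) = 2533 - ((6805 + 9536) + 16891) = 2533 - (16341 + 16891) = 2533 - 1*33232 = 2533 - 33232 = -30699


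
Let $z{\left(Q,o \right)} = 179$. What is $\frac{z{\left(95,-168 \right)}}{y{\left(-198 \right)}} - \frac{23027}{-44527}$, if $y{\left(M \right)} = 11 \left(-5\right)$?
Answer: $- \frac{6703848}{2448985} \approx -2.7374$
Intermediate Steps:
$y{\left(M \right)} = -55$
$\frac{z{\left(95,-168 \right)}}{y{\left(-198 \right)}} - \frac{23027}{-44527} = \frac{179}{-55} - \frac{23027}{-44527} = 179 \left(- \frac{1}{55}\right) - - \frac{23027}{44527} = - \frac{179}{55} + \frac{23027}{44527} = - \frac{6703848}{2448985}$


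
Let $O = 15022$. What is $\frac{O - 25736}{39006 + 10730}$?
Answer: $- \frac{5357}{24868} \approx -0.21542$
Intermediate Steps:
$\frac{O - 25736}{39006 + 10730} = \frac{15022 - 25736}{39006 + 10730} = - \frac{10714}{49736} = \left(-10714\right) \frac{1}{49736} = - \frac{5357}{24868}$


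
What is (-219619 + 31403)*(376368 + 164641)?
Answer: -101826549944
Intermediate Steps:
(-219619 + 31403)*(376368 + 164641) = -188216*541009 = -101826549944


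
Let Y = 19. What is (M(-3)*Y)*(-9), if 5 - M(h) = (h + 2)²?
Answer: -684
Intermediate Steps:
M(h) = 5 - (2 + h)² (M(h) = 5 - (h + 2)² = 5 - (2 + h)²)
(M(-3)*Y)*(-9) = ((5 - (2 - 3)²)*19)*(-9) = ((5 - 1*(-1)²)*19)*(-9) = ((5 - 1*1)*19)*(-9) = ((5 - 1)*19)*(-9) = (4*19)*(-9) = 76*(-9) = -684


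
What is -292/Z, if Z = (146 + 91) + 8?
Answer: -292/245 ≈ -1.1918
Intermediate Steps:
Z = 245 (Z = 237 + 8 = 245)
-292/Z = -292/245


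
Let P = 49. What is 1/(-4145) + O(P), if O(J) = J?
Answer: 203104/4145 ≈ 49.000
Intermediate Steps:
1/(-4145) + O(P) = 1/(-4145) + 49 = -1/4145 + 49 = 203104/4145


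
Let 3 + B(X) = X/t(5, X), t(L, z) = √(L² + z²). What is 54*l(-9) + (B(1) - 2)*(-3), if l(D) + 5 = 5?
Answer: 15 - 3*√26/26 ≈ 14.412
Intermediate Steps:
l(D) = 0 (l(D) = -5 + 5 = 0)
B(X) = -3 + X/√(25 + X²) (B(X) = -3 + X/(√(5² + X²)) = -3 + X/(√(25 + X²)) = -3 + X/√(25 + X²))
54*l(-9) + (B(1) - 2)*(-3) = 54*0 + ((-3 + 1/√(25 + 1²)) - 2)*(-3) = 0 + ((-3 + 1/√(25 + 1)) - 2)*(-3) = 0 + ((-3 + 1/√26) - 2)*(-3) = 0 + ((-3 + 1*(√26/26)) - 2)*(-3) = 0 + ((-3 + √26/26) - 2)*(-3) = 0 + (-5 + √26/26)*(-3) = 0 + (15 - 3*√26/26) = 15 - 3*√26/26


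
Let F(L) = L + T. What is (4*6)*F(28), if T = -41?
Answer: -312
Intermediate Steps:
F(L) = -41 + L (F(L) = L - 41 = -41 + L)
(4*6)*F(28) = (4*6)*(-41 + 28) = 24*(-13) = -312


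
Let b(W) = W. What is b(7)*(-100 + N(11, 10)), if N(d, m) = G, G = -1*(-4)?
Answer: -672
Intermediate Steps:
G = 4
N(d, m) = 4
b(7)*(-100 + N(11, 10)) = 7*(-100 + 4) = 7*(-96) = -672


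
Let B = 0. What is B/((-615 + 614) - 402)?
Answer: 0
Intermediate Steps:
B/((-615 + 614) - 402) = 0/((-615 + 614) - 402) = 0/(-1 - 402) = 0/(-403) = 0*(-1/403) = 0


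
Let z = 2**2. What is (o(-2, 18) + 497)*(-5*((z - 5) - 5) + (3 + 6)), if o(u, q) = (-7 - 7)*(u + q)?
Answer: 10647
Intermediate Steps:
z = 4
o(u, q) = -14*q - 14*u (o(u, q) = -14*(q + u) = -14*q - 14*u)
(o(-2, 18) + 497)*(-5*((z - 5) - 5) + (3 + 6)) = ((-14*18 - 14*(-2)) + 497)*(-5*((4 - 5) - 5) + (3 + 6)) = ((-252 + 28) + 497)*(-5*(-1 - 5) + 9) = (-224 + 497)*(-5*(-6) + 9) = 273*(30 + 9) = 273*39 = 10647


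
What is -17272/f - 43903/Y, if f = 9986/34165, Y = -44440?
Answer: -13111755685921/221888920 ≈ -59092.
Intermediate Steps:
f = 9986/34165 (f = 9986*(1/34165) = 9986/34165 ≈ 0.29229)
-17272/f - 43903/Y = -17272/9986/34165 - 43903/(-44440) = -17272*34165/9986 - 43903*(-1/44440) = -295048940/4993 + 43903/44440 = -13111755685921/221888920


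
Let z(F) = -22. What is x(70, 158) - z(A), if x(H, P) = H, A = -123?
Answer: 92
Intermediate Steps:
x(70, 158) - z(A) = 70 - 1*(-22) = 70 + 22 = 92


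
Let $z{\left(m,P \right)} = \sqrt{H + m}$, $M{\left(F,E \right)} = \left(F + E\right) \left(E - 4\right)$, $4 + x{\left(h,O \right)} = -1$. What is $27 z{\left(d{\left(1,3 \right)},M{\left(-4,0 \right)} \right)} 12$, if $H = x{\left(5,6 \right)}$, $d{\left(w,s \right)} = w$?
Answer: $648 i \approx 648.0 i$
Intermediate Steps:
$x{\left(h,O \right)} = -5$ ($x{\left(h,O \right)} = -4 - 1 = -5$)
$H = -5$
$M{\left(F,E \right)} = \left(-4 + E\right) \left(E + F\right)$ ($M{\left(F,E \right)} = \left(E + F\right) \left(-4 + E\right) = \left(-4 + E\right) \left(E + F\right)$)
$z{\left(m,P \right)} = \sqrt{-5 + m}$
$27 z{\left(d{\left(1,3 \right)},M{\left(-4,0 \right)} \right)} 12 = 27 \sqrt{-5 + 1} \cdot 12 = 27 \sqrt{-4} \cdot 12 = 27 \cdot 2 i 12 = 54 i 12 = 648 i$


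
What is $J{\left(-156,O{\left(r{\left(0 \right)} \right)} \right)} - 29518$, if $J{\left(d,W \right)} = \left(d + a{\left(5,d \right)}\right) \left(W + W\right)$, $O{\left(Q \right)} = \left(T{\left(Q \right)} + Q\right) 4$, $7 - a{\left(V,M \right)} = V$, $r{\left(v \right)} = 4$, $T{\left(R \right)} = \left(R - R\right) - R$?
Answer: $-29518$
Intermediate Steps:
$T{\left(R \right)} = - R$ ($T{\left(R \right)} = 0 - R = - R$)
$a{\left(V,M \right)} = 7 - V$
$O{\left(Q \right)} = 0$ ($O{\left(Q \right)} = \left(- Q + Q\right) 4 = 0 \cdot 4 = 0$)
$J{\left(d,W \right)} = 2 W \left(2 + d\right)$ ($J{\left(d,W \right)} = \left(d + \left(7 - 5\right)\right) \left(W + W\right) = \left(d + \left(7 - 5\right)\right) 2 W = \left(d + 2\right) 2 W = \left(2 + d\right) 2 W = 2 W \left(2 + d\right)$)
$J{\left(-156,O{\left(r{\left(0 \right)} \right)} \right)} - 29518 = 2 \cdot 0 \left(2 - 156\right) - 29518 = 2 \cdot 0 \left(-154\right) - 29518 = 0 - 29518 = -29518$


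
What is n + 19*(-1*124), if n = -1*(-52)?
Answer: -2304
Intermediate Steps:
n = 52
n + 19*(-1*124) = 52 + 19*(-1*124) = 52 + 19*(-124) = 52 - 2356 = -2304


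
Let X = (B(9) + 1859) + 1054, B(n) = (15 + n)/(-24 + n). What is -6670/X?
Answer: -33350/14557 ≈ -2.2910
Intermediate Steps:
B(n) = (15 + n)/(-24 + n)
X = 14557/5 (X = ((15 + 9)/(-24 + 9) + 1859) + 1054 = (24/(-15) + 1859) + 1054 = (-1/15*24 + 1859) + 1054 = (-8/5 + 1859) + 1054 = 9287/5 + 1054 = 14557/5 ≈ 2911.4)
-6670/X = -6670/14557/5 = -6670*5/14557 = -33350/14557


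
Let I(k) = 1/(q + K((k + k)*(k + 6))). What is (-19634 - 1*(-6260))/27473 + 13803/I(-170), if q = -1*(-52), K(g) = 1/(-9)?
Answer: 59030288369/82419 ≈ 7.1622e+5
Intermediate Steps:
K(g) = -1/9
q = 52
I(k) = 9/467 (I(k) = 1/(52 - 1/9) = 1/(467/9) = 9/467)
(-19634 - 1*(-6260))/27473 + 13803/I(-170) = (-19634 - 1*(-6260))/27473 + 13803/(9/467) = (-19634 + 6260)*(1/27473) + 13803*(467/9) = -13374*1/27473 + 2148667/3 = -13374/27473 + 2148667/3 = 59030288369/82419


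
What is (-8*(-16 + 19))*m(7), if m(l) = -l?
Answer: 168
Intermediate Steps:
(-8*(-16 + 19))*m(7) = (-8*(-16 + 19))*(-1*7) = -8*3*(-7) = -24*(-7) = 168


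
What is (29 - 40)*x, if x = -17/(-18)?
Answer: -187/18 ≈ -10.389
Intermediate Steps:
x = 17/18 (x = -17*(-1/18) = 17/18 ≈ 0.94444)
(29 - 40)*x = (29 - 40)*(17/18) = -11*17/18 = -187/18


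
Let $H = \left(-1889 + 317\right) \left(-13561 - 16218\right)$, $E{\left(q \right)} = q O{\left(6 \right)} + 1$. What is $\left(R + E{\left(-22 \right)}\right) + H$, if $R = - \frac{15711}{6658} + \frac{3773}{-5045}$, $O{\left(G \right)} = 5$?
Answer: $\frac{1572412808360561}{33589610} \approx 4.6812 \cdot 10^{7}$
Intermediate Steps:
$E{\left(q \right)} = 1 + 5 q$ ($E{\left(q \right)} = q 5 + 1 = 5 q + 1 = 1 + 5 q$)
$R = - \frac{104382629}{33589610}$ ($R = \left(-15711\right) \frac{1}{6658} + 3773 \left(- \frac{1}{5045}\right) = - \frac{15711}{6658} - \frac{3773}{5045} = - \frac{104382629}{33589610} \approx -3.1076$)
$H = 46812588$ ($H = \left(-1572\right) \left(-29779\right) = 46812588$)
$\left(R + E{\left(-22 \right)}\right) + H = \left(- \frac{104382629}{33589610} + \left(1 + 5 \left(-22\right)\right)\right) + 46812588 = \left(- \frac{104382629}{33589610} + \left(1 - 110\right)\right) + 46812588 = \left(- \frac{104382629}{33589610} - 109\right) + 46812588 = - \frac{3765650119}{33589610} + 46812588 = \frac{1572412808360561}{33589610}$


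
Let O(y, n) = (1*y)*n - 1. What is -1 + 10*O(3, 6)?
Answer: 169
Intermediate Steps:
O(y, n) = -1 + n*y (O(y, n) = y*n - 1 = n*y - 1 = -1 + n*y)
-1 + 10*O(3, 6) = -1 + 10*(-1 + 6*3) = -1 + 10*(-1 + 18) = -1 + 10*17 = -1 + 170 = 169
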